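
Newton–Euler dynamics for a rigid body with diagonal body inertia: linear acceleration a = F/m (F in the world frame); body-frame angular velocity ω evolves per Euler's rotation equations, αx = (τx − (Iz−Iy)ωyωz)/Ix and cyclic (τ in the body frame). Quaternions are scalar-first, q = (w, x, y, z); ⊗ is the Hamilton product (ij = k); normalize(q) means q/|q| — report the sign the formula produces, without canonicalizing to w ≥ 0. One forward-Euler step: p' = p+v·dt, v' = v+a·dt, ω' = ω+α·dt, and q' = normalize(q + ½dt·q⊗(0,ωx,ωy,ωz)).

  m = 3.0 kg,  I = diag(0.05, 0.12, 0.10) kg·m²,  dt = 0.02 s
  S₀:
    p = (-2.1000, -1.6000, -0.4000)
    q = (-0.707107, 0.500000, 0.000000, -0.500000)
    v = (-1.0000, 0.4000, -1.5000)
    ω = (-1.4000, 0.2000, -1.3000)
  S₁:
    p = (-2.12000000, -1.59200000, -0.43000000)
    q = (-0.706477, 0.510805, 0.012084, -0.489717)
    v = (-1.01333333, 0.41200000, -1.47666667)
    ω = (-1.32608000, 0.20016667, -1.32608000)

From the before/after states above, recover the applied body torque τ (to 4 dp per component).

τ = (0.1900, -0.0900, -0.1500)

Δω = ω₁−ω₀ = (0.07392000, 0.00016667, -0.02608000)
ω₀×(Iω₀) = (0.0052, -0.0910, -0.0196)
τ = I·(Δω/dt) + ω₀×(Iω₀) = (0.1900, -0.0900, -0.1500)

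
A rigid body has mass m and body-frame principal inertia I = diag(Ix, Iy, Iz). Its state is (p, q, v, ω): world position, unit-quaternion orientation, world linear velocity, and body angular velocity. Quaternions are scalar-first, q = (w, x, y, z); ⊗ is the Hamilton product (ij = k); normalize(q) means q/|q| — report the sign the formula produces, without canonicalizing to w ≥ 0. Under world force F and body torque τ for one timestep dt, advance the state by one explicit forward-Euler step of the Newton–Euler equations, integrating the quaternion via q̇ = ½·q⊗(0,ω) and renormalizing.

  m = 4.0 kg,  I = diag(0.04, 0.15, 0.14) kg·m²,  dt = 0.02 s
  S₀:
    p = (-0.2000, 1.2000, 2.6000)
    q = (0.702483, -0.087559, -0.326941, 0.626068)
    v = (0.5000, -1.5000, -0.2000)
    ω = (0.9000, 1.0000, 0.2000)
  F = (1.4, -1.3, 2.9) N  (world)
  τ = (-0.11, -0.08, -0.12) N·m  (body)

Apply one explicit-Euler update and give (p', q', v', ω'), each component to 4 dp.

p + v·dt = (-0.1900, 1.1700, 2.5960)
v' = v + a·dt = (0.5070, -1.5065, -0.1855)
precession coupling ω×(Iω) = (-0.0020, -0.0180, 0.0990)
angular accel α = (-2.7000, -0.4133, -1.5643)
ω' = ω + α·dt = (0.8460, 0.9917, 0.1687)
q⊗(0,ω) = (0.2805305, -0.0592215, 1.2834560, 0.3471845)
q + ½dt·q⊗(0,ω), renormalized = (0.7052, -0.0881, -0.3141, 0.6295)

p' = (-0.1900, 1.1700, 2.5960)
q' = (0.7052, -0.0881, -0.3141, 0.6295)
v' = (0.5070, -1.5065, -0.1855)
ω' = (0.8460, 0.9917, 0.1687)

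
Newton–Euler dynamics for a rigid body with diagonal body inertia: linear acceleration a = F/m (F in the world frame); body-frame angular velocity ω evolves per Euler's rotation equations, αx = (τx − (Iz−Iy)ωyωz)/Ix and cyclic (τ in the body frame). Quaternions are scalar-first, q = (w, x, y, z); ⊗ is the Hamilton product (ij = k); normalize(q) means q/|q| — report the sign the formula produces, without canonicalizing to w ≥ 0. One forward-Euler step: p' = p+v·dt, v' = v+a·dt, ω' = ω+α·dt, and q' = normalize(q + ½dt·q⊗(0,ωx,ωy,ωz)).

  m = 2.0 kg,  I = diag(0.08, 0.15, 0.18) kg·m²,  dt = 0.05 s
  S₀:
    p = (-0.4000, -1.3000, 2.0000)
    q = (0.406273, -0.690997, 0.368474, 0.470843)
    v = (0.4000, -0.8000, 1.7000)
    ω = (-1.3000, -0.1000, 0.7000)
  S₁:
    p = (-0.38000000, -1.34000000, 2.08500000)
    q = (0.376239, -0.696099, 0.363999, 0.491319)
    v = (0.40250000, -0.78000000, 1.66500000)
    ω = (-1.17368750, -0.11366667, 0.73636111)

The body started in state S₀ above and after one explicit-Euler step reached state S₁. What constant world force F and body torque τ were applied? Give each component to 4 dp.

F = (0.1000, 0.8000, -1.4000)
τ = (0.2000, 0.0500, 0.1400)

Δω = ω₁−ω₀ = (0.12631250, -0.01366667, 0.03636111)
τ = I·(Δω/dt) + ω₀×(Iω₀) = (0.2000, 0.0500, 0.1400)
velocity change Δv = (0.00250000, 0.02000000, -0.03500000)
F = m·Δv/dt = (0.1000, 0.8000, -1.4000)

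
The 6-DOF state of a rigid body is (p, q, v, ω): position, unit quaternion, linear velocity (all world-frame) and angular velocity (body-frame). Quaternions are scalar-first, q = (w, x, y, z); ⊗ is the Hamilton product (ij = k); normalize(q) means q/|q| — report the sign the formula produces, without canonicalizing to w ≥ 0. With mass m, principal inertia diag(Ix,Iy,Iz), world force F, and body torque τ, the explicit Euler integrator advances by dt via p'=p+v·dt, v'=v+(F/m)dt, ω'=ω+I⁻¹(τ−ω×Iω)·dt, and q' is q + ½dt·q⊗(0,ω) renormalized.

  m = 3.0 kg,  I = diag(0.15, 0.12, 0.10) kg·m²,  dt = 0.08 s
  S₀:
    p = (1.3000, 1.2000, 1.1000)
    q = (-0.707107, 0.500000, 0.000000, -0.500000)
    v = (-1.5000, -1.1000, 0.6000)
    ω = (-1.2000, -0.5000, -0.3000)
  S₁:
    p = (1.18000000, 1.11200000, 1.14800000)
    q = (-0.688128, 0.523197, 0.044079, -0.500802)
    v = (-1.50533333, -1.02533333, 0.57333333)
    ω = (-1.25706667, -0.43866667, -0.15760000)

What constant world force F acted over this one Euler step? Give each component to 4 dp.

F = (-0.2000, 2.8000, -1.0000)

v₁ − v₀ = (-0.00533333, 0.07466667, -0.02666667)
applied force F = (-0.2000, 2.8000, -1.0000)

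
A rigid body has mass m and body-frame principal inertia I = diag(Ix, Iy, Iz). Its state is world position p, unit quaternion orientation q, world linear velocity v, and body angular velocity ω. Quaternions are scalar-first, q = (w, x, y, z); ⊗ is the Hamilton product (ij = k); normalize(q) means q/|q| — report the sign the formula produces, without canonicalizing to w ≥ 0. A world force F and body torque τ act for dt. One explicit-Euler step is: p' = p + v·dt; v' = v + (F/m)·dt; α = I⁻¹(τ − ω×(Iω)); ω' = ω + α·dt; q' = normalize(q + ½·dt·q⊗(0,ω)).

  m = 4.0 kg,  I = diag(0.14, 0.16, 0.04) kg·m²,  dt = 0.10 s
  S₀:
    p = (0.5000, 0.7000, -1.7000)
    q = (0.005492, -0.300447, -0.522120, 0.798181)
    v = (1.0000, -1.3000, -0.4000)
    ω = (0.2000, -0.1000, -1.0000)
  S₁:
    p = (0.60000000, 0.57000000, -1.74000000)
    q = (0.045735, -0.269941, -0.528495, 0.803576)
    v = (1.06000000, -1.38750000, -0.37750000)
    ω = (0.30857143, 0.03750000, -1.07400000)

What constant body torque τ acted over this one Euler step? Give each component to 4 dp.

τ = (0.1400, 0.2000, -0.0300)

rate change Δω = (0.10857143, 0.13750000, -0.07400000)
ω₀×(Iω₀) = (-0.0120, -0.0200, -0.0004)
I·α + gyro = (0.1400, 0.2000, -0.0300)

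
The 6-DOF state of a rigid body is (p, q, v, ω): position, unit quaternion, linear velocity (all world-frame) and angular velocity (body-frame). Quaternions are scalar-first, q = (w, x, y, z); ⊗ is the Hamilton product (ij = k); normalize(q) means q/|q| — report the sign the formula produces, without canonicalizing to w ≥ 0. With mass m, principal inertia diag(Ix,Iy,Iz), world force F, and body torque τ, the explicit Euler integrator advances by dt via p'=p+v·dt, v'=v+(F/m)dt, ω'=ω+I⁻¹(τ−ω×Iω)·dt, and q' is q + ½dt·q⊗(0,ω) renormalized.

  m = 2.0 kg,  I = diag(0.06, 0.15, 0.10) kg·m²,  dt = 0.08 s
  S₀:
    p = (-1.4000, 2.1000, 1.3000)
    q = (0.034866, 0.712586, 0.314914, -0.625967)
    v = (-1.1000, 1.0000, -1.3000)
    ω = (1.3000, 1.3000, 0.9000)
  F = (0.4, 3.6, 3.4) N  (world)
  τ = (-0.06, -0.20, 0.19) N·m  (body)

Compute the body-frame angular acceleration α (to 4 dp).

α = (-0.0250, -1.0213, 0.3790)

precession coupling ω×(Iω) = (-0.0585, -0.0468, 0.1521)
(τ − ω×Iω)/I = (-0.0250, -1.0213, 0.3790)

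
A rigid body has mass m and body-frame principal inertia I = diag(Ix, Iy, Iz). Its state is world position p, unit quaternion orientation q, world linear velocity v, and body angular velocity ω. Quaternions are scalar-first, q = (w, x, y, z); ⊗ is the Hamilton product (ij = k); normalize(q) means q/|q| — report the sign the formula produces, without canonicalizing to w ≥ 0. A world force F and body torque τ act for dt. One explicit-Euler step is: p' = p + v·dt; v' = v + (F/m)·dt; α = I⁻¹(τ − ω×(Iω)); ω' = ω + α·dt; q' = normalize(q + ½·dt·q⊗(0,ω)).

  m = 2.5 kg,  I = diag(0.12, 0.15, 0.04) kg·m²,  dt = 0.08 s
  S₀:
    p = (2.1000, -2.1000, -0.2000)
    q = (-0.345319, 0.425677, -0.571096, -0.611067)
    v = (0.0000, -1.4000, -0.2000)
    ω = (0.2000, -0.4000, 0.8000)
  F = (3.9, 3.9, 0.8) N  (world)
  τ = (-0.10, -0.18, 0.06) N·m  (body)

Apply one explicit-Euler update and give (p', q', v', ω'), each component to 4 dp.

p' = (2.1000, -2.2120, -0.2160)
q' = (-0.3381, 0.3946, -0.5837, -0.6239)
v' = (0.1248, -1.2752, -0.1744)
ω' = (0.1099, -0.5028, 0.9248)

(τ − ω×Iω)/I = (-1.1267, -1.2853, 1.5600)
ω' = ω + α·dt = (0.1099, -0.5028, 0.9248)
Hamilton product q⊗(0,ω) = (0.1752798, -0.7703674, -0.3246274, -0.3323068)
updated quaternion q' = (-0.3381, 0.3946, -0.5837, -0.6239)
a = (1.5600, 1.5600, 0.3200)
p + v·dt = (2.1000, -2.2120, -0.2160)
v' = v + a·dt = (0.1248, -1.2752, -0.1744)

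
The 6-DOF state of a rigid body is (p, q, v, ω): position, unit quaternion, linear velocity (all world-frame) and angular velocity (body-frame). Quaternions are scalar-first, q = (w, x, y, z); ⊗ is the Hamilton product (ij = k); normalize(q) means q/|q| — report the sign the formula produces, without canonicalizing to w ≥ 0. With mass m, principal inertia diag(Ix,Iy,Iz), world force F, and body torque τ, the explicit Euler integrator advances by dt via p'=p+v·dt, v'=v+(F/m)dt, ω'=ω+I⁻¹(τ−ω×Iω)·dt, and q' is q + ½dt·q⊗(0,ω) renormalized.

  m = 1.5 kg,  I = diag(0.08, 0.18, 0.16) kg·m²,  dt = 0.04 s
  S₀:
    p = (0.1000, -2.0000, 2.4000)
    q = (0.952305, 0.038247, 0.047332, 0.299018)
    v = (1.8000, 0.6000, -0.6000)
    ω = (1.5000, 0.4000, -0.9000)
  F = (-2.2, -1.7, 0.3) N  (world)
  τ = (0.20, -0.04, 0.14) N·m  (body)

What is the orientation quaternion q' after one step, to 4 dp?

Hamilton product q⊗(0,ω) = (0.1928129, 1.2662515, 0.8638713, -0.9127737)
q' = normalize(q + ½dt·q⊗(0,ω)) = (0.9555, 0.0635, 0.0646, 0.2806)

q' = (0.9555, 0.0635, 0.0646, 0.2806)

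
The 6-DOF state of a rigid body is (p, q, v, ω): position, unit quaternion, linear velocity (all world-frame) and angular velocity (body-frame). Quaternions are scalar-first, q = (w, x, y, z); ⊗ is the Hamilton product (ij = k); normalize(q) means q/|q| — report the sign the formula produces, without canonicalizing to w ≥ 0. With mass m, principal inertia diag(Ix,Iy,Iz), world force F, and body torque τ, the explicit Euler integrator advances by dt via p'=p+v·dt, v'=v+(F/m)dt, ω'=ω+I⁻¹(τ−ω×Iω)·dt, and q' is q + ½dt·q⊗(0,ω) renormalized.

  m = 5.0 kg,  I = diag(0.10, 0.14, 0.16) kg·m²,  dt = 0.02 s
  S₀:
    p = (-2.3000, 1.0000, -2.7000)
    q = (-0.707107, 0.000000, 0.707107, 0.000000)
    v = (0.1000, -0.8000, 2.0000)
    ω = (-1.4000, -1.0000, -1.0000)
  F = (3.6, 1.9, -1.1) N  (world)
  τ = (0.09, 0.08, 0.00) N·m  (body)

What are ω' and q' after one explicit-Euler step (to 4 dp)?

angular accel α = (0.7000, 1.1714, -0.3500)
new body rate ω' = (-1.3860, -0.9766, -1.0070)
q⊗(0,ω) = (0.7071070, 0.2828428, 0.7071070, 1.6970568)
q' = normalize(q + ½dt·q⊗(0,ω)) = (-0.6999, 0.0028, 0.7140, 0.0170)

ω' = (-1.3860, -0.9766, -1.0070)
q' = (-0.6999, 0.0028, 0.7140, 0.0170)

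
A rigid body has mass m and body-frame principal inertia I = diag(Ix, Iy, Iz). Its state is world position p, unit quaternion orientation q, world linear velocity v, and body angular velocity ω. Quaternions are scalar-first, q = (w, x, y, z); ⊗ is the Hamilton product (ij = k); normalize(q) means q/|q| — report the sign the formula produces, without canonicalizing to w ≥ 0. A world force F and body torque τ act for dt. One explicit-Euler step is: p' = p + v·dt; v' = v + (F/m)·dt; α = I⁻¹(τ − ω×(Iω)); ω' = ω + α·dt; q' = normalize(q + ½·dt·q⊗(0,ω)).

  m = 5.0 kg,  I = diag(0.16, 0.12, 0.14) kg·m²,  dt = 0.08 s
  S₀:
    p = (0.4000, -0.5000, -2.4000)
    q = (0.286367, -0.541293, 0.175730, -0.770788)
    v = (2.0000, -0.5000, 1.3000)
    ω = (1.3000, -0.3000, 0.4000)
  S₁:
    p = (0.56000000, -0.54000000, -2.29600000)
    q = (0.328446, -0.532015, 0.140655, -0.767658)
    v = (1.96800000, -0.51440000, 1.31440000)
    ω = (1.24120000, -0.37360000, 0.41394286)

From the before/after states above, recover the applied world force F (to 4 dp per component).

Δv = v₁−v₀ = (-0.03200000, -0.01440000, 0.01440000)
m·(v₁−v₀)/dt = (-2.0000, -0.9000, 0.9000)

F = (-2.0000, -0.9000, 0.9000)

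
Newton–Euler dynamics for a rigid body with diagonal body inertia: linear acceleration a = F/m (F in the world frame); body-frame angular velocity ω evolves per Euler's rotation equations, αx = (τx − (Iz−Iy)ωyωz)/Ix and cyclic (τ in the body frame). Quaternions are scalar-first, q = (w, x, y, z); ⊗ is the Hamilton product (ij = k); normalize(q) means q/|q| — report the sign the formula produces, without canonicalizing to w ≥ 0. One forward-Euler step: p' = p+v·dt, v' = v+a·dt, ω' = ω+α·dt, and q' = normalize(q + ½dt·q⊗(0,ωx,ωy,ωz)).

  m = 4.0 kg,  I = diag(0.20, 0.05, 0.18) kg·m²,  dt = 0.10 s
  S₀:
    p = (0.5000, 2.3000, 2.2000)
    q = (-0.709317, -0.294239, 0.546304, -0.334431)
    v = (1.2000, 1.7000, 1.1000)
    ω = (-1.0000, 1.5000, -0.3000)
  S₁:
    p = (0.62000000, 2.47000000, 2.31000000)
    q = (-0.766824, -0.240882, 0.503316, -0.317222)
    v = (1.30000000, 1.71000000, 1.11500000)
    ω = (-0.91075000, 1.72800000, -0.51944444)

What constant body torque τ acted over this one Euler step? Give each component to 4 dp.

τ = (0.1200, 0.1200, -0.1700)

ω₁ − ω₀ = (0.08925000, 0.22800000, -0.21944444)
I·α + gyro = (0.1200, 0.1200, -0.1700)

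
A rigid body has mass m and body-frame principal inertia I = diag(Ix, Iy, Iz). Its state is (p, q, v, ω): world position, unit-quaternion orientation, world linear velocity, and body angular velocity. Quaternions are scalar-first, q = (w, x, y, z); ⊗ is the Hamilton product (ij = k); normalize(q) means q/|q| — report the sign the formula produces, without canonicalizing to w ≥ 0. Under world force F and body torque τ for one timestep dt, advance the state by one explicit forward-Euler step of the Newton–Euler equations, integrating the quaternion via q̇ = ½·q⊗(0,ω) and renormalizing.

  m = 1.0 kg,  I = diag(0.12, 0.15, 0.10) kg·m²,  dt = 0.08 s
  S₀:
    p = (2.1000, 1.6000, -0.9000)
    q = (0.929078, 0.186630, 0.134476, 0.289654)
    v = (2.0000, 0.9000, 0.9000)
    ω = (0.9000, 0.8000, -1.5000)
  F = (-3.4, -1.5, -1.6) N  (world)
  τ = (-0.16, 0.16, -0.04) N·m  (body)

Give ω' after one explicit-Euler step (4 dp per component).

ω' = (0.7533, 0.8997, -1.5493)

precession coupling ω×(Iω) = (0.0600, -0.0270, 0.0216)
(τ − ω×Iω)/I = (-1.8333, 1.2467, -0.6160)
ω + α·dt = (0.7533, 0.8997, -1.5493)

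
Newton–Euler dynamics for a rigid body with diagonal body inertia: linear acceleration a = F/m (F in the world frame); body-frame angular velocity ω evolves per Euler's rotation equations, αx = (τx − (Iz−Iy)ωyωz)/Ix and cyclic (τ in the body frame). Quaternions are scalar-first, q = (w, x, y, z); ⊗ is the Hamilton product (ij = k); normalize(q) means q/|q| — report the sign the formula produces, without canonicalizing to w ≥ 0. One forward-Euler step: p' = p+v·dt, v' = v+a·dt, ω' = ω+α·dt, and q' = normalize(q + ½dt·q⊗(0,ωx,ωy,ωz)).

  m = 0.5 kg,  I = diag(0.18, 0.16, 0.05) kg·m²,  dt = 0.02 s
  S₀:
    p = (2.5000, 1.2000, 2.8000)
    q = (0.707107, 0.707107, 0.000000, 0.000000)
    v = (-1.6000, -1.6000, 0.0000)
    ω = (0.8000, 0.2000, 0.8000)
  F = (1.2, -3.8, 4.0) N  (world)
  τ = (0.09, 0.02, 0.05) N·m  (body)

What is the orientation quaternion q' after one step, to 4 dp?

2q̇ = q⊗(0,ω) = (-0.5656856, 0.5656856, -0.4242642, 0.7071070)
q + ½dt·q⊗(0,ω), renormalized = (0.7014, 0.7127, -0.0042, 0.0071)

q' = (0.7014, 0.7127, -0.0042, 0.0071)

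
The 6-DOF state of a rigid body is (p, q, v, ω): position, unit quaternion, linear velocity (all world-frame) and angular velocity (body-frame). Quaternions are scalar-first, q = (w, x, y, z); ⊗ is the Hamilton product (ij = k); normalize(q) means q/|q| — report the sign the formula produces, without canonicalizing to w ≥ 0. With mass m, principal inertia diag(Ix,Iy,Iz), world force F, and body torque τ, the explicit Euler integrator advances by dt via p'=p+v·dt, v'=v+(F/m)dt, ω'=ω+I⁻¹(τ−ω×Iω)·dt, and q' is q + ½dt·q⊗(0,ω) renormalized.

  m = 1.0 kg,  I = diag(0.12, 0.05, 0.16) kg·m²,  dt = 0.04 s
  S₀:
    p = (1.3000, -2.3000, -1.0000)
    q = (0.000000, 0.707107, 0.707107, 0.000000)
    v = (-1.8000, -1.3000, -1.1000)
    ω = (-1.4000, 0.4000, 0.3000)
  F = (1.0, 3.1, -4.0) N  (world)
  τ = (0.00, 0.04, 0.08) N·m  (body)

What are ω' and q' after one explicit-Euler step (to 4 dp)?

gyro term ω×Iω = (0.0132, 0.0168, 0.0392)
α = I⁻¹(τ − ω×Iω) = (-0.1100, 0.4640, 0.2550)
ω + α·dt = (-1.4044, 0.4186, 0.3102)
2q̇ = q⊗(0,ω) = (0.7071070, 0.2121321, -0.2121321, 1.2727926)
updated quaternion q' = (0.0141, 0.7110, 0.7026, 0.0254)

ω' = (-1.4044, 0.4186, 0.3102)
q' = (0.0141, 0.7110, 0.7026, 0.0254)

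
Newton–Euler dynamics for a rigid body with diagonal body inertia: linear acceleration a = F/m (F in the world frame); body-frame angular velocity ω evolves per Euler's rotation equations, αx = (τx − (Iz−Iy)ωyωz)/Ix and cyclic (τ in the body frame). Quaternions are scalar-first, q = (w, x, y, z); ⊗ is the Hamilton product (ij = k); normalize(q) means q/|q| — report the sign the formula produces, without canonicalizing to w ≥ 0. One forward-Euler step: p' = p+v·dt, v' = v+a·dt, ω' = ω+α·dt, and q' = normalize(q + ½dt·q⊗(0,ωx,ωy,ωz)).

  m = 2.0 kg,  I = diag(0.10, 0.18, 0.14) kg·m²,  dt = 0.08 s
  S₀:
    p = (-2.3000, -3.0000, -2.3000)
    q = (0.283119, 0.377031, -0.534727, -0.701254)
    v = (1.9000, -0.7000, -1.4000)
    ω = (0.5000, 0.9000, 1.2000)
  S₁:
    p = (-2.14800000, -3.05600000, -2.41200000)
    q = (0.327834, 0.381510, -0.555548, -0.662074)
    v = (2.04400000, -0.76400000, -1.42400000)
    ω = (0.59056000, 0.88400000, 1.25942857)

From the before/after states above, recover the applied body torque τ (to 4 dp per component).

rate change Δω = (0.09056000, -0.01600000, 0.05942857)
τ = I·(Δω/dt) + ω₀×(Iω₀) = (0.0700, -0.0600, 0.1400)

τ = (0.0700, -0.0600, 0.1400)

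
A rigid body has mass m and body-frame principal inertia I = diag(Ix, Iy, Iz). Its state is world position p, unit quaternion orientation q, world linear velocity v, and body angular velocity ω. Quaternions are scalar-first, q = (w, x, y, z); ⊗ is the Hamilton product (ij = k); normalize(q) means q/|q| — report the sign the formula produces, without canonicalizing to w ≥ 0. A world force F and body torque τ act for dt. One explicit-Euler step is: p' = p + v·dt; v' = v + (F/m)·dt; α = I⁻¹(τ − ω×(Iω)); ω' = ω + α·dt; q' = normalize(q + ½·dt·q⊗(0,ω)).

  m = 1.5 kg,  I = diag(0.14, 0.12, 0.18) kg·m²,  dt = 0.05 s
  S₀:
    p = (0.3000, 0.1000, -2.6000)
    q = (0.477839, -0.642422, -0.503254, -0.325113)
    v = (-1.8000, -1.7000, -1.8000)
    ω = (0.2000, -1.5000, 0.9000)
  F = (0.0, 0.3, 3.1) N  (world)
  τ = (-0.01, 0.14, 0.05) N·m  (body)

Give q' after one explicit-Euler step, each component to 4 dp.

q' = (0.4690, -0.6629, -0.5079, -0.2875)

2q̇ = q⊗(0,ω) = (-0.3337949, -0.8450303, -0.2036013, 1.4943389)
updated quaternion q' = (0.4690, -0.6629, -0.5079, -0.2875)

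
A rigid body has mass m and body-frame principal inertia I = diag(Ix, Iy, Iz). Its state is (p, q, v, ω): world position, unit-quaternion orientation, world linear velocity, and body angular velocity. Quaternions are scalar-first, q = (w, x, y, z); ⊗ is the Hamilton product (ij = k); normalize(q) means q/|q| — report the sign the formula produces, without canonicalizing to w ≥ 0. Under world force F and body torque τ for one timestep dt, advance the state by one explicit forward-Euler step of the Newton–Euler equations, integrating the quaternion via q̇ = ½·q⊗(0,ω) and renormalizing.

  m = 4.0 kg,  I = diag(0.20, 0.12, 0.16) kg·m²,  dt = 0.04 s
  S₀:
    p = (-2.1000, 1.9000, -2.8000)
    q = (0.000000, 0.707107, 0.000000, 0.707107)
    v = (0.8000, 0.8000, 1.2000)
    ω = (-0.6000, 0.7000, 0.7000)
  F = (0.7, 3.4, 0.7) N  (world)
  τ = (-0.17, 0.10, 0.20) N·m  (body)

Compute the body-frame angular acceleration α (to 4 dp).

precession coupling ω×(Iω) = (0.0196, -0.0168, 0.0336)
angular accel α = (-0.9480, 0.9733, 1.0400)

α = (-0.9480, 0.9733, 1.0400)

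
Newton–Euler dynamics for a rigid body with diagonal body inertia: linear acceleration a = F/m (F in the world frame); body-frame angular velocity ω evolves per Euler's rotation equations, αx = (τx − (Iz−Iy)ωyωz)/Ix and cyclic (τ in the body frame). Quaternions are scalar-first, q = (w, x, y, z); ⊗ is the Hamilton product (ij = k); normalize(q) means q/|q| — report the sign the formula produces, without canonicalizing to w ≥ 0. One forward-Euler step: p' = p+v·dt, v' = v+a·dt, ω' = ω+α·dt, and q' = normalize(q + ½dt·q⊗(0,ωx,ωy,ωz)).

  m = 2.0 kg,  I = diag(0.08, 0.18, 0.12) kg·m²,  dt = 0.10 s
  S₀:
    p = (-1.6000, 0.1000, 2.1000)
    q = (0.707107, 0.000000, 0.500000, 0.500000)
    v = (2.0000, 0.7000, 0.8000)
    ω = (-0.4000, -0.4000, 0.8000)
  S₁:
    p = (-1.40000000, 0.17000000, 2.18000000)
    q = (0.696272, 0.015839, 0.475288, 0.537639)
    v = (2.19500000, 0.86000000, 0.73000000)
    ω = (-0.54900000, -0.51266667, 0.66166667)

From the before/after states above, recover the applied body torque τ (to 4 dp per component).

ω₁ − ω₀ = (-0.14900000, -0.11266667, -0.13833333)
gyro term ω₀×Iω₀ = (0.0192, 0.0128, 0.0160)
applied torque τ = (-0.1000, -0.1900, -0.1500)

τ = (-0.1000, -0.1900, -0.1500)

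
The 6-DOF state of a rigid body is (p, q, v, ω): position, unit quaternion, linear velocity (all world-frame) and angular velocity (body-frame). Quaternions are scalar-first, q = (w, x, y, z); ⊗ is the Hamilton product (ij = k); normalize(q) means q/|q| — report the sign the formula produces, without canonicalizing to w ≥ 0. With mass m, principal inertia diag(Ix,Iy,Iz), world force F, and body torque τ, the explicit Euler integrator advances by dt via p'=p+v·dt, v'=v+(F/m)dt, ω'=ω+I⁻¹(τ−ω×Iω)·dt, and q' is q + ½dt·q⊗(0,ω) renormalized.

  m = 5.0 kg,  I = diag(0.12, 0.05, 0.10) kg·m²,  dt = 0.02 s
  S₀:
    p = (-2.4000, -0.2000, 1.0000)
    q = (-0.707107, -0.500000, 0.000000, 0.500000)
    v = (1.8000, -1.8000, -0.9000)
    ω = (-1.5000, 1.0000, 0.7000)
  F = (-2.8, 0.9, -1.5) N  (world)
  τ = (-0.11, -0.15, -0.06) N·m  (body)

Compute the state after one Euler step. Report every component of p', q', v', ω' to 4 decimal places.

precession coupling ω×(Iω) = (0.0350, -0.0210, 0.1050)
α = I⁻¹(τ − ω×Iω) = (-1.2083, -2.5800, -1.6500)
ω' = ω + α·dt = (-1.5242, 0.9484, 0.6670)
q⊗(0,ω) = (-1.1000000, 0.5606605, -1.1071070, -0.9949749)
q' = normalize(q + ½dt·q⊗(0,ω)) = (-0.7180, -0.4943, -0.0111, 0.4900)
a = F/m = (-0.5600, 0.1800, -0.3000)
p + v·dt = (-2.3640, -0.2360, 0.9820)
new velocity v' = (1.7888, -1.7964, -0.9060)

p' = (-2.3640, -0.2360, 0.9820)
q' = (-0.7180, -0.4943, -0.0111, 0.4900)
v' = (1.7888, -1.7964, -0.9060)
ω' = (-1.5242, 0.9484, 0.6670)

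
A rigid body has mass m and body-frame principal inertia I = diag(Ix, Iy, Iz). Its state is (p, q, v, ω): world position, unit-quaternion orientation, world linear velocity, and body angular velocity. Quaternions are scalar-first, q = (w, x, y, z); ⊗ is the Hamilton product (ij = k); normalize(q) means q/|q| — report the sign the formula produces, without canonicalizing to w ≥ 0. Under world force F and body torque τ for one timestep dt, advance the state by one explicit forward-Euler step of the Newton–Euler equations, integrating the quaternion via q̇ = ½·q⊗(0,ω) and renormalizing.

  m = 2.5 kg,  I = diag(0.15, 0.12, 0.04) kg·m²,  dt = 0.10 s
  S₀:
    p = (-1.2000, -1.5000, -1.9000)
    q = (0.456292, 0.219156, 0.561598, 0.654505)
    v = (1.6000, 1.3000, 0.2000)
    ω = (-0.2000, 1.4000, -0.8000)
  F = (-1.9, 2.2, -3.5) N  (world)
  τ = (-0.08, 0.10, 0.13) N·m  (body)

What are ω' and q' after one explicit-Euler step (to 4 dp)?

ω' = (-0.3131, 1.4687, -0.4960)
q' = (0.4439, 0.1458, 0.5938, 0.6551)

angular accel α = (-1.1307, 0.6867, 3.0400)
ω + α·dt = (-0.3131, 1.4687, -0.4960)
q⊗(0,ω) = (-0.2188020, -1.4568438, 0.6832326, 0.0541044)
updated quaternion q' = (0.4439, 0.1458, 0.5938, 0.6551)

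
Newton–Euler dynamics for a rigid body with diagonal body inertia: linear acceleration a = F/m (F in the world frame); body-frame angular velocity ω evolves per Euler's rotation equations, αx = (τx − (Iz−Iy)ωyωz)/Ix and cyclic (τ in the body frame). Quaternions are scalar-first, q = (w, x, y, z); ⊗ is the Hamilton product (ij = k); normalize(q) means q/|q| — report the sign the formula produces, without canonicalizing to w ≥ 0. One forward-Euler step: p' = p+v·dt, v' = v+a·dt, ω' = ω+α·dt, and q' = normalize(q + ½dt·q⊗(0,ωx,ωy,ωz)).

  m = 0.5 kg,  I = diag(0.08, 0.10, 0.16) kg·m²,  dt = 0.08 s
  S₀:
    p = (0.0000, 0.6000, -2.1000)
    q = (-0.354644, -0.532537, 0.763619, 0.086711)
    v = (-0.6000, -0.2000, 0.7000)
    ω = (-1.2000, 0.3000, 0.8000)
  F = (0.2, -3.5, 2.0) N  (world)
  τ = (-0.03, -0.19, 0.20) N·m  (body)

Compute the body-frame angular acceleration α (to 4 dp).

α = (-0.5550, -2.6680, 1.2950)

precession coupling ω×(Iω) = (0.0144, 0.0768, -0.0072)
α = I⁻¹(τ − ω×Iω) = (-0.5550, -2.6680, 1.2950)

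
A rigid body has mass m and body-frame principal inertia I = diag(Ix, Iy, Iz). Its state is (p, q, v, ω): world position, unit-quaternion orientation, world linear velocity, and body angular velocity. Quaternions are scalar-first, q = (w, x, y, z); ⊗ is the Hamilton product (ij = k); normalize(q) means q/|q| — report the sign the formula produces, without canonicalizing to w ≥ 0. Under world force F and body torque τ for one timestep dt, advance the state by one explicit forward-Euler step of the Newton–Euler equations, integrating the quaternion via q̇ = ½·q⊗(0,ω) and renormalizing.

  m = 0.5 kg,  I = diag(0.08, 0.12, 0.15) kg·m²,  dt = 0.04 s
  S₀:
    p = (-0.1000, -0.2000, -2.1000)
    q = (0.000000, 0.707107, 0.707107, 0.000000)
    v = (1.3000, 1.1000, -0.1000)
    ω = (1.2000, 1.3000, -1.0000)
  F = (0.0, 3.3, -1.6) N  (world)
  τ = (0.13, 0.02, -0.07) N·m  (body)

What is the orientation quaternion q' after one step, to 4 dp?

q' = (-0.0353, 0.6924, 0.7207, 0.0014)

2q̇ = q⊗(0,ω) = (-1.7677675, -0.7071070, 0.7071070, 0.0707107)
q + ½dt·q⊗(0,ω), renormalized = (-0.0353, 0.6924, 0.7207, 0.0014)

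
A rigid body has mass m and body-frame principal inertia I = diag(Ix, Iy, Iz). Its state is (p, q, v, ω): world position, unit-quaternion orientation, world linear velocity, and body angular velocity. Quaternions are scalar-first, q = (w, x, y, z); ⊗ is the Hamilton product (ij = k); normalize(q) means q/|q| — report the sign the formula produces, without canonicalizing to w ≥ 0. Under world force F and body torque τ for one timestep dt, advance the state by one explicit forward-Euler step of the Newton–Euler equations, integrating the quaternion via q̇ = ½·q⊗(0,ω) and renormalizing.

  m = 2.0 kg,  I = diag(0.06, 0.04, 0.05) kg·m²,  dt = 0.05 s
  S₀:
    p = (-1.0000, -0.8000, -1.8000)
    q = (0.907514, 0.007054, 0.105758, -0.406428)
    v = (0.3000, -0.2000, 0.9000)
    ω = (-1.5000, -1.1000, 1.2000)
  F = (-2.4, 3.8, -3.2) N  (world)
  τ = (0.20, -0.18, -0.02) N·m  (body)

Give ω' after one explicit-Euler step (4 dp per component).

ω' = (-1.3223, -1.3025, 1.2130)

precession coupling ω×(Iω) = (-0.0132, -0.0180, -0.0330)
α = I⁻¹(τ − ω×Iω) = (3.5533, -4.0500, 0.2600)
ω' = ω + α·dt = (-1.3223, -1.3025, 1.2130)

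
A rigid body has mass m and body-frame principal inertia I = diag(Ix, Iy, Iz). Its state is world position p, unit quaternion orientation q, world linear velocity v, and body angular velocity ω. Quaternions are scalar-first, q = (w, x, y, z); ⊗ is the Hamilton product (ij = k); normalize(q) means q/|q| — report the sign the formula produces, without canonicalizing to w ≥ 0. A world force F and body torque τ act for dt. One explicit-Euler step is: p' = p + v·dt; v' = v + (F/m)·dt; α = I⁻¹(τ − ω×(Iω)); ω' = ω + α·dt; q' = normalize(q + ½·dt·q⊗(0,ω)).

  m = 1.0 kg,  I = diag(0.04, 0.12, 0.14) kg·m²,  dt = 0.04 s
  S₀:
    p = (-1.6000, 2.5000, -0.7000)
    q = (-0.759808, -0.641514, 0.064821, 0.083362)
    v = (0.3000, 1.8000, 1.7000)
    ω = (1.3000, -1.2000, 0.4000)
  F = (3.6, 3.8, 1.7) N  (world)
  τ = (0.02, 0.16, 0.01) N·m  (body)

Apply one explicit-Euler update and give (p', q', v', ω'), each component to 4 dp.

p' = (-1.5880, 2.5720, -0.6320)
q' = (-0.7418, -0.6583, 0.0903, 0.0909)
v' = (0.4440, 1.9520, 1.7680)
ω' = (1.3296, -1.1293, 0.4385)

α = I⁻¹(τ − ω×Iω) = (0.7400, 1.7667, 0.9629)
ω' = ω + α·dt = (1.3296, -1.1293, 0.4385)
2q̇ = q⊗(0,ω) = (0.8784086, -0.8617876, 1.2767458, 0.3816263)
updated quaternion q' = (-0.7418, -0.6583, 0.0903, 0.0909)
a = F/m = (3.6000, 3.8000, 1.7000)
p + v·dt = (-1.5880, 2.5720, -0.6320)
new velocity v' = (0.4440, 1.9520, 1.7680)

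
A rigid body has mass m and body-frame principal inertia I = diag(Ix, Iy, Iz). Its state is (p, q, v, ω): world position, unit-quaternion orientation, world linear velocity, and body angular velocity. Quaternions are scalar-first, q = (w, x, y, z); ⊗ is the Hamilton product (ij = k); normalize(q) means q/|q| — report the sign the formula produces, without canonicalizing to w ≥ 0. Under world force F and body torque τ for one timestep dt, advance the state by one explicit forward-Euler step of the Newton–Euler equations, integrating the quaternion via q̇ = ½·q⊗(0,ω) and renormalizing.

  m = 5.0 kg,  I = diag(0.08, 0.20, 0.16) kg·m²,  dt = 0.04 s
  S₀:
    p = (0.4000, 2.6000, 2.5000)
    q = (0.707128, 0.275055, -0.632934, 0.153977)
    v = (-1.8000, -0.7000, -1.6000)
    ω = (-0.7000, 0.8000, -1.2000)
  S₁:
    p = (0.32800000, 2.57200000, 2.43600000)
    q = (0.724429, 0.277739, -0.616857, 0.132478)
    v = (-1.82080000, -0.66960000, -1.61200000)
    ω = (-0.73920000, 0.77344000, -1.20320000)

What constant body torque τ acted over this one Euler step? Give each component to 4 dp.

rate change Δω = (-0.03920000, -0.02656000, -0.00320000)
applied torque τ = (-0.0400, -0.2000, -0.0800)

τ = (-0.0400, -0.2000, -0.0800)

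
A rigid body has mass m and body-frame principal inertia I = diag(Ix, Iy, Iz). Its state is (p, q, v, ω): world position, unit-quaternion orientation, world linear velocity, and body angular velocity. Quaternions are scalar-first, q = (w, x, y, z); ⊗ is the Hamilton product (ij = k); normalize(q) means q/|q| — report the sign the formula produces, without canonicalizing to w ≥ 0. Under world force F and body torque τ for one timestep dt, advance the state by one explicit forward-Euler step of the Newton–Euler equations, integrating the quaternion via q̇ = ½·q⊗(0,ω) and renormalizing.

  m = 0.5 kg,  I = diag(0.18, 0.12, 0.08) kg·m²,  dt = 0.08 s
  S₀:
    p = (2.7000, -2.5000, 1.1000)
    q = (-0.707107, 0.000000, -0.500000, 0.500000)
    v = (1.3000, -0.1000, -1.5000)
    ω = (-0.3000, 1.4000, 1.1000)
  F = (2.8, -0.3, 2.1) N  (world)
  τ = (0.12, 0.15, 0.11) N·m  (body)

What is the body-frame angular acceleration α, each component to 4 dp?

α = (1.0089, 1.5250, 1.0600)

precession coupling ω×(Iω) = (-0.0616, -0.0330, 0.0252)
α = I⁻¹(τ − ω×Iω) = (1.0089, 1.5250, 1.0600)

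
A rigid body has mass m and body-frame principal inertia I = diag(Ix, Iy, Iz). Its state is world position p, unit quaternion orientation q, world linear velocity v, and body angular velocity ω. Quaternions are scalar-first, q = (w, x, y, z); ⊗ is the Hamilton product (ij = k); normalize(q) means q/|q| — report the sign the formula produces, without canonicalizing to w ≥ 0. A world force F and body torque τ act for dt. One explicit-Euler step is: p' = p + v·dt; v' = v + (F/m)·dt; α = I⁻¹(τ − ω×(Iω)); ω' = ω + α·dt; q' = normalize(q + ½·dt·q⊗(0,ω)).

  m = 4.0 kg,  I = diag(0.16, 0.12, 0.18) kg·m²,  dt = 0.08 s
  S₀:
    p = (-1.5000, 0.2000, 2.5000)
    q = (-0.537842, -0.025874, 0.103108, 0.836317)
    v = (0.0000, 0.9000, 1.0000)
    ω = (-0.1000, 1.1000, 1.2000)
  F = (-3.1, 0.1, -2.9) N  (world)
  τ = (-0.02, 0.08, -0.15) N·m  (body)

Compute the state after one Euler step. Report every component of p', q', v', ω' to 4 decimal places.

a = (-0.7750, 0.0250, -0.7250)
p' = p + v·dt = (-1.5000, 0.2720, 2.5800)
v + (F/m)dt = (-0.0620, 0.9020, 0.9420)
α = I⁻¹(τ − ω×Iω) = (-0.6200, 0.6467, -0.8578)
ω + α·dt = (-0.1496, 1.1517, 1.1314)
2q̇ = q⊗(0,ω) = (-1.1195866, -0.7424349, -0.6442091, -0.6635610)
updated quaternion q' = (-0.5814, -0.0555, 0.0772, 0.8081)

p' = (-1.5000, 0.2720, 2.5800)
q' = (-0.5814, -0.0555, 0.0772, 0.8081)
v' = (-0.0620, 0.9020, 0.9420)
ω' = (-0.1496, 1.1517, 1.1314)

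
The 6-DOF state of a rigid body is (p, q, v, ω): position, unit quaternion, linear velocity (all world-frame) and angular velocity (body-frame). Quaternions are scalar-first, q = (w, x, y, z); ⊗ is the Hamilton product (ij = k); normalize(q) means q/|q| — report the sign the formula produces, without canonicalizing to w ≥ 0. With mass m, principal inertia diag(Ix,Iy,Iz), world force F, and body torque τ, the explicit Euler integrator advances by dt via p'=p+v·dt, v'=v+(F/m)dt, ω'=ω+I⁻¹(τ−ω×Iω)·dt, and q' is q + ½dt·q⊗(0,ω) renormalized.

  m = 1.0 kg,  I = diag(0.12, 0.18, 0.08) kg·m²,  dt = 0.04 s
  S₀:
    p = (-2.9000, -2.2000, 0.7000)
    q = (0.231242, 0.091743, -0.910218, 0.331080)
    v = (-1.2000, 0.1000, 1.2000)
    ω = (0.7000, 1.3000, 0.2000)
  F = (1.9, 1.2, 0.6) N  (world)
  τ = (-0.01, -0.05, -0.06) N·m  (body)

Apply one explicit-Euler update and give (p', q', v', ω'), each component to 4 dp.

new position p' = (-2.9480, -2.1960, 0.7480)
new velocity v' = (-1.1240, 0.1480, 1.2240)
precession coupling ω×(Iω) = (-0.0260, 0.0056, 0.0546)
(τ − ω×Iω)/I = (0.1333, -0.3089, -1.4325)
ω + α·dt = (0.7053, 1.2876, 0.1427)
Hamilton product q⊗(0,ω) = (1.0528473, -0.4505782, 0.5140220, 0.8026669)
q + ½dt·q⊗(0,ω), renormalized = (0.2522, 0.0827, -0.8995, 0.3470)

p' = (-2.9480, -2.1960, 0.7480)
q' = (0.2522, 0.0827, -0.8995, 0.3470)
v' = (-1.1240, 0.1480, 1.2240)
ω' = (0.7053, 1.2876, 0.1427)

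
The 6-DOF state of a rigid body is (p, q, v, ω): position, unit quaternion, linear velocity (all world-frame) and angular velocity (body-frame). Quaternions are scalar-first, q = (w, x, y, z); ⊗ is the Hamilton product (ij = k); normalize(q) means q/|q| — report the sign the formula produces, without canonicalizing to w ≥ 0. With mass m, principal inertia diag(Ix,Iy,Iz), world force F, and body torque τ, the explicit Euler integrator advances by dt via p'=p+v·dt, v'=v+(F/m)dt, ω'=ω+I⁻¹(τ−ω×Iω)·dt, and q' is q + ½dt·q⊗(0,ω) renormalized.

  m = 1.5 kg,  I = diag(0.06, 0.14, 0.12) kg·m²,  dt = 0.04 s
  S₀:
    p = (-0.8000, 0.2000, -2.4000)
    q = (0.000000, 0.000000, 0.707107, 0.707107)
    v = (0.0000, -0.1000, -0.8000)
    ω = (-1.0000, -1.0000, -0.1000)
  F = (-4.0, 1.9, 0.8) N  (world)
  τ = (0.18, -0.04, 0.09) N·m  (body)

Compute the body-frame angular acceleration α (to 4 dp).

α = (3.0333, -0.2429, 0.0833)

precession coupling ω×(Iω) = (-0.0020, -0.0060, 0.0800)
angular accel α = (3.0333, -0.2429, 0.0833)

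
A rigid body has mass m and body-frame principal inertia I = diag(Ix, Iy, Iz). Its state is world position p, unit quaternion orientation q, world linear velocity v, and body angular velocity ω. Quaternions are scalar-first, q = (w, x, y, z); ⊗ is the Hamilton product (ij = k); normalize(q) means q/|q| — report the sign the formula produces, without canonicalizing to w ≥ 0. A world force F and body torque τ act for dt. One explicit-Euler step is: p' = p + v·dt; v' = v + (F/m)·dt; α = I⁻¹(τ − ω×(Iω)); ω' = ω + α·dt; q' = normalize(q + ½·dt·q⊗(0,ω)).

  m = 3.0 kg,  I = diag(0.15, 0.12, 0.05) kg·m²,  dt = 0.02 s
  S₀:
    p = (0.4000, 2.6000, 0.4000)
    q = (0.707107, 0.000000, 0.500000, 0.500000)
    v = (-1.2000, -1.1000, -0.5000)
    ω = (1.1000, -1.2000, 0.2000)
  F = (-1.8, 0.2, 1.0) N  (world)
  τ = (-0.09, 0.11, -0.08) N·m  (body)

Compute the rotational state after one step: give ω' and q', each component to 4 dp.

ω' = (1.0858, -1.1853, 0.1522)
q' = (0.7120, 0.0148, 0.4969, 0.4958)

α = I⁻¹(τ − ω×Iω) = (-0.7120, 0.7333, -2.3920)
new body rate ω' = (1.0858, -1.1853, 0.1522)
q⊗(0,ω) = (0.5000000, 1.4778177, -0.2985284, -0.4085786)
updated quaternion q' = (0.7120, 0.0148, 0.4969, 0.4958)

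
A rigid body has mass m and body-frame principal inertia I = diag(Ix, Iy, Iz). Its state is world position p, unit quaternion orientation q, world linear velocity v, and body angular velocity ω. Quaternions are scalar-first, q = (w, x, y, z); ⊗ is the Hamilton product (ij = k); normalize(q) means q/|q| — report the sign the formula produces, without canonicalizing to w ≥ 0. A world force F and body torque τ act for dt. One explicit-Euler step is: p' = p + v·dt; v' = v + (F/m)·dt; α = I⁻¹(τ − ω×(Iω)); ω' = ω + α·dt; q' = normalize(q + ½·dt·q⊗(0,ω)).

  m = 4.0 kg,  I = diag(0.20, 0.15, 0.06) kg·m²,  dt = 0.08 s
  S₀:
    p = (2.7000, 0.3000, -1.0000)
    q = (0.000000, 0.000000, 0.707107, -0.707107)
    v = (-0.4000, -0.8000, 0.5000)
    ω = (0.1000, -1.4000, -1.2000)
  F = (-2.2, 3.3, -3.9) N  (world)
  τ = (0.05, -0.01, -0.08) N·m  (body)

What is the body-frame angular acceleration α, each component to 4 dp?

ω×(Iω) gyroscopic = (-0.1512, -0.0168, 0.0070)
α = I⁻¹(τ − ω×Iω) = (1.0060, 0.0453, -1.4500)

α = (1.0060, 0.0453, -1.4500)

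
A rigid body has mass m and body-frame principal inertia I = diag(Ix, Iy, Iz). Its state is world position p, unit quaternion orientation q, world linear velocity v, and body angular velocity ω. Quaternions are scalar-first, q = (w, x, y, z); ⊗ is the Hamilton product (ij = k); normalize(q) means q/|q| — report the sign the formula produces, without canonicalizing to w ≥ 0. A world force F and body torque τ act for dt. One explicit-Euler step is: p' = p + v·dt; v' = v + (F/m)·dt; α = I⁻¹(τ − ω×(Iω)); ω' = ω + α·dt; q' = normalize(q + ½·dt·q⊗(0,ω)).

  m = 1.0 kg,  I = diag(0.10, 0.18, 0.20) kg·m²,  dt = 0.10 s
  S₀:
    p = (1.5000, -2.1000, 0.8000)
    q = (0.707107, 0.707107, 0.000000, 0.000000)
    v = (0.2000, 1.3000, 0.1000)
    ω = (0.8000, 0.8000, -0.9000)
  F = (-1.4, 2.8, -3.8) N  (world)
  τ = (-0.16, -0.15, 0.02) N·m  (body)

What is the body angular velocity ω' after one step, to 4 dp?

gyro term ω×Iω = (-0.0144, 0.0720, 0.0512)
α = I⁻¹(τ − ω×Iω) = (-1.4560, -1.2333, -0.1560)
ω + α·dt = (0.6544, 0.6767, -0.9156)

ω' = (0.6544, 0.6767, -0.9156)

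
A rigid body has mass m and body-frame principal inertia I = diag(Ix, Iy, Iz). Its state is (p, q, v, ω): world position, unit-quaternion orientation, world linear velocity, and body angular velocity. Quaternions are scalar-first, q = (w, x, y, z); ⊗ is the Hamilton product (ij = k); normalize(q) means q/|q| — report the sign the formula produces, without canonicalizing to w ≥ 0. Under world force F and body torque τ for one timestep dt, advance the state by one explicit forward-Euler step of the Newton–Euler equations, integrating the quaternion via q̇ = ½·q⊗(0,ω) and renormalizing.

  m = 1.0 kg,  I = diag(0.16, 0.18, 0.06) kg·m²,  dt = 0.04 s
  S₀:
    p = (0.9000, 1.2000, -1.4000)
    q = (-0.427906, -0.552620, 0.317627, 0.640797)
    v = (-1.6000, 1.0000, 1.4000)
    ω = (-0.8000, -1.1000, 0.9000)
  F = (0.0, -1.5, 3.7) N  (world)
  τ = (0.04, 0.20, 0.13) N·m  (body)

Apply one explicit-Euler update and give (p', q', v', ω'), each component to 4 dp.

a = F/m = (0.0000, -1.5000, 3.7000)
p + v·dt = (0.8360, 1.2400, -1.3440)
new velocity v' = (-1.6000, 0.9400, 1.5480)
α = I⁻¹(τ − ω×Iω) = (-0.4925, 1.5111, 1.8733)
new body rate ω' = (-0.8197, -1.0396, 0.9749)
q⊗(0,ω) = (-0.6694236, 1.3330658, 0.4554170, 0.4768682)
updated quaternion q' = (-0.4411, -0.5257, 0.3266, 0.6500)

p' = (0.8360, 1.2400, -1.3440)
q' = (-0.4411, -0.5257, 0.3266, 0.6500)
v' = (-1.6000, 0.9400, 1.5480)
ω' = (-0.8197, -1.0396, 0.9749)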